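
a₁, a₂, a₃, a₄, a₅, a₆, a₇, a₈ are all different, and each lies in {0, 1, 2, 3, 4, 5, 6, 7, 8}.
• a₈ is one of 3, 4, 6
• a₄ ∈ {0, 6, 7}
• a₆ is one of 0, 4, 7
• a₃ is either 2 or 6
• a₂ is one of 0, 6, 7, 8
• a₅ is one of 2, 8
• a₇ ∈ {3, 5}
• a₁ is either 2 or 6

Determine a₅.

8

Among the 8 variables, 5 fits only a₇ (and all 8 values in {0, 2, 3, 4, 5, 6, 7, 8} must be used), so a₇ = 5.
Among the 7 still-open variables, 3 fits only a₈ (and all 7 values in {0, 2, 3, 4, 6, 7, 8} must be used), so a₈ = 3.
Among the 6 still-open variables, 4 fits only a₆ (and all 6 values in {0, 2, 4, 6, 7, 8} must be used), so a₆ = 4.
a₁ and a₃ share exactly the 2 values {2, 6}; by pigeonhole those values go to them, so strike 2, 6 from a₂, a₄, a₅.
So a₅ = 8.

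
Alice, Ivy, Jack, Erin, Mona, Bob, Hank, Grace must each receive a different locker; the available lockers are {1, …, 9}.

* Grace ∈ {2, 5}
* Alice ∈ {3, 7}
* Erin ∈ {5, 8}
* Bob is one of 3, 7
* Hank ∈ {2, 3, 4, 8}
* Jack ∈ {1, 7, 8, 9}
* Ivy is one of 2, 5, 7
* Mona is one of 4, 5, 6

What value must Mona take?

The 2 variables Alice and Bob are confined to {3, 7}, which locks those values in; drop them from Ivy, Jack, Hank.
The 2 variables Ivy and Grace are confined to {2, 5}, which locks those values in; drop them from Erin, Mona, Hank.
Erin must be 8 (only option left). Remove 8 from Jack, Hank.
Hank's domain is down to {4}, so Hank = 4. Eliminate 4 elsewhere: Mona.
So Mona = 6.

6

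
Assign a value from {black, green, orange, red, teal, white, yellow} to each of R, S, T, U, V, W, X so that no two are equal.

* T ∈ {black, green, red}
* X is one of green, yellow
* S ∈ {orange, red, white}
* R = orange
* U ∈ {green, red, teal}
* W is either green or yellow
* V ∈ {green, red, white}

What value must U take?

teal

R has just one choice, so R = orange. Strike orange from S.
The 6 still-open variables together cover exactly {black, green, red, teal, white, yellow} — 6 values for 6 variables — and black appears only in T's list, so T = black.
The 5 still-open variables draw from only 5 values {green, red, teal, white, yellow}, so each is used; only U can be teal, hence U = teal.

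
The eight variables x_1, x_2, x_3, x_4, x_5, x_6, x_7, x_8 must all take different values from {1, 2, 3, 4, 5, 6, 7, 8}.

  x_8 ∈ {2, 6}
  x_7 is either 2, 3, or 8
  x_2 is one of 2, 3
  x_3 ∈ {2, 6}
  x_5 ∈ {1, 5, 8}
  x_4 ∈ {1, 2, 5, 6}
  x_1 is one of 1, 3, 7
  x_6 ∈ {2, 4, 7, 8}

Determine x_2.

The 8 variables together cover exactly {1, 2, 3, 4, 5, 6, 7, 8} — 8 values for 8 variables — and 4 appears only in x_6's list, so x_6 = 4.
Among the 7 still-open variables, 7 fits only x_1 (and all 7 values in {1, 2, 3, 5, 6, 7, 8} must be used), so x_1 = 7.
The 2 variables x_3 and x_8 are confined to {2, 6}, which locks those values in; drop them from x_2, x_4, x_7.
So x_2 = 3.

3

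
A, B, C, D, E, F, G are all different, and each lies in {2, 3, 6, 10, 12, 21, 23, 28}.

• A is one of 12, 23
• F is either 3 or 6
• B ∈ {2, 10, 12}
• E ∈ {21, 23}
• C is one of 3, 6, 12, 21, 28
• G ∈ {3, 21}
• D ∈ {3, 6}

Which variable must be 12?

The 2 variables D and F are confined to {3, 6}, which locks those values in; drop them from C, G.
G's domain is down to {21}, so G = 21. So C, E can't be 21.
E must be 23 (only option left). So A can't be 23.
So 12 goes to A.

A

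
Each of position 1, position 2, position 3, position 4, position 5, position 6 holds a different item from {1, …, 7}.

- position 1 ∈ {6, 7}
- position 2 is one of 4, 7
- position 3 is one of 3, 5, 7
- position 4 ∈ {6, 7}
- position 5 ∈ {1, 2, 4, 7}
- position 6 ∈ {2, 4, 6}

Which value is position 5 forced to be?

position 1 and position 4 between them cover only {6, 7} — a naked pair. Remove those values from position 2, position 3, position 5, position 6.
position 2's domain is down to {4}, so position 2 = 4. Strike 4 from position 5, position 6.
That leaves position 6 = 2. Strike 2 from position 5.
So position 5 = 1.

1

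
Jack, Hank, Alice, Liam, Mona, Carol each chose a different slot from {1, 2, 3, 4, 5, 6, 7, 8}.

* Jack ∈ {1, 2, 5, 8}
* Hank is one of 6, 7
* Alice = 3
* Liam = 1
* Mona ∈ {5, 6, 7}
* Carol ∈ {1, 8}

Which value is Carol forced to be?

8

Alice's domain is down to {3}, so Alice = 3.
Liam has just one choice, so Liam = 1. Eliminate 1 elsewhere: Jack, Carol.
So Carol = 8.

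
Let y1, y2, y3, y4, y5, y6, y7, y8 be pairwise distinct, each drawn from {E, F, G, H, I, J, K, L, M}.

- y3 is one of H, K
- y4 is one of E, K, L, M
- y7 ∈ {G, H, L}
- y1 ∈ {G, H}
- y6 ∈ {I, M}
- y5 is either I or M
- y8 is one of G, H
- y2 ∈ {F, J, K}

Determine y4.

The 2 variables y1 and y8 are confined to {G, H}, which locks those values in; drop them from y3, y7.
y3 has just one choice, so y3 = K. Eliminate K elsewhere: y2, y4.
That leaves y7 = L. Strike L from y4.
y5 and y6 share exactly the 2 values {I, M}; by pigeonhole those values go to them, so strike I, M from y4.
So y4 = E.

E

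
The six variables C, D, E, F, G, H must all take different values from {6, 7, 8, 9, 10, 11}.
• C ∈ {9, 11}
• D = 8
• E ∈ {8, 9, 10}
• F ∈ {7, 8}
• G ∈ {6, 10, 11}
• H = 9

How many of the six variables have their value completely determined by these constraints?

6

D has just one choice, so D = 8. So E, F can't be 8.
F has just one choice, so F = 7.
H must be 9 (only option left). Strike 9 from C, E.
That leaves C = 11. Eliminate 11 elsewhere: G.
E must be 10 (only option left). Eliminate 10 elsewhere: G.
G has just one choice, so G = 6.
Every variable is fixed: C=11, D=8, E=10, F=7, G=6, H=9. That makes 6.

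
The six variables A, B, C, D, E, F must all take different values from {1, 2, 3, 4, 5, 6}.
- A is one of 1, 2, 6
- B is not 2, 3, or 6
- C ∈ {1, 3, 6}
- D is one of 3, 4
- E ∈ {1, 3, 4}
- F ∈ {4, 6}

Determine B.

5

Among the 6 variables, 2 fits only A (and all 6 values in {1, 2, 3, 4, 5, 6} must be used), so A = 2.
Among the 5 still-open variables, 5 fits only B (and all 5 values in {1, 3, 4, 5, 6} must be used), so B = 5.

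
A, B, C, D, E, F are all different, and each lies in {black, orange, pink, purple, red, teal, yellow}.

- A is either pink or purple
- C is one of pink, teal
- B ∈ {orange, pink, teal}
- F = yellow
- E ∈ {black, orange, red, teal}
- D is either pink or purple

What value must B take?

F's domain is down to {yellow}, so F = yellow.
A and D between them cover only {pink, purple} — a naked pair. Remove those values from B, C.
C must be teal (only option left). So B, E can't be teal.
So B = orange.

orange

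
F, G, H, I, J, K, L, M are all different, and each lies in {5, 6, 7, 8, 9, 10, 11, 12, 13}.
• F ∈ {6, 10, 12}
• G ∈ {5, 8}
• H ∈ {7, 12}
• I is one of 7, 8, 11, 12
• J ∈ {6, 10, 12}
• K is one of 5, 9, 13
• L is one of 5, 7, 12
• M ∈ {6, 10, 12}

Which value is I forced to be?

11

The 3 variables F, J, M are confined to {6, 10, 12}, which locks those values in; drop them from H, I, L.
H has just one choice, so H = 7. So I, L can't be 7.
That leaves L = 5. Strike 5 from G, K.
That leaves G = 8. So I can't be 8.
So I = 11.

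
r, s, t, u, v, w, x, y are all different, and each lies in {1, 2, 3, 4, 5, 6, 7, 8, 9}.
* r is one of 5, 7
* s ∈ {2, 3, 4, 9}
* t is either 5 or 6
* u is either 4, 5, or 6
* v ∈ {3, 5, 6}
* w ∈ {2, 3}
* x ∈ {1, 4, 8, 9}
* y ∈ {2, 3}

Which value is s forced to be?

9

w and y share exactly the 2 values {2, 3}; by pigeonhole those values go to them, so strike 2, 3 from s, v.
t and v between them cover only {5, 6} — a naked pair. Remove those values from r, u.
r has just one choice, so r = 7.
That leaves u = 4. So s, x can't be 4.
So s = 9.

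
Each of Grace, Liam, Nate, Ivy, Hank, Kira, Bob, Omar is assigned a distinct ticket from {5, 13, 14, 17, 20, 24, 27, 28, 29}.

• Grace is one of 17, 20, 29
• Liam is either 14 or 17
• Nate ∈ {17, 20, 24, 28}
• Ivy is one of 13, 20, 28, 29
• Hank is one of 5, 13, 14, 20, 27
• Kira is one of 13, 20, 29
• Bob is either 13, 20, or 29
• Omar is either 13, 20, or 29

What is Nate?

Kira, Bob, Omar between them cover only {13, 20, 29} — a naked triple. Remove those values from Grace, Nate, Ivy, Hank.
Grace's domain is down to {17}, so Grace = 17. Strike 17 from Liam, Nate.
That leaves Liam = 14. So Hank can't be 14.
That leaves Ivy = 28. So Nate can't be 28.
So Nate = 24.

24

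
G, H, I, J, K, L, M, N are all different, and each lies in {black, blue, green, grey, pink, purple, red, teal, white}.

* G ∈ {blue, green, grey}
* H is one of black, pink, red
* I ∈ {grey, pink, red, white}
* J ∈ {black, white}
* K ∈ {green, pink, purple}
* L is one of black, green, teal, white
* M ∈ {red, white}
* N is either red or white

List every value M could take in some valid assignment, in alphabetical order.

red, white

M and N share exactly the 2 values {red, white}; by pigeonhole those values go to them, so strike red, white from H, I, J, L.
That leaves J = black. Remove black from H, L.
H has just one choice, so H = pink. So I, K can't be pink.
I must be grey (only option left). So G can't be grey.
No further eliminations apply; M can still be any of red, white.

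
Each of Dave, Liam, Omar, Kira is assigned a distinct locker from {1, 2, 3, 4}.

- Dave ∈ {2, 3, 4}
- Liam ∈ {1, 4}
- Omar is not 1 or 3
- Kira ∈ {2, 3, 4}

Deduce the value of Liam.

The 4 variables together cover exactly {1, 2, 3, 4} — 4 values for 4 variables — and 1 appears only in Liam's list, so Liam = 1.

1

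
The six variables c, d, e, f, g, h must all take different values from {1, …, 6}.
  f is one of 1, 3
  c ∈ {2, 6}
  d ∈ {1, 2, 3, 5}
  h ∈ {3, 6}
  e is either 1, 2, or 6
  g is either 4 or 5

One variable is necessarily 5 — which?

d

Among the 6 variables, 4 fits only g (and all 6 values in {1, 2, 3, 4, 5, 6} must be used), so g = 4.
The 5 still-open variables together cover exactly {1, 2, 3, 5, 6} — 5 values for 5 variables — and 5 appears only in d's list, so d = 5.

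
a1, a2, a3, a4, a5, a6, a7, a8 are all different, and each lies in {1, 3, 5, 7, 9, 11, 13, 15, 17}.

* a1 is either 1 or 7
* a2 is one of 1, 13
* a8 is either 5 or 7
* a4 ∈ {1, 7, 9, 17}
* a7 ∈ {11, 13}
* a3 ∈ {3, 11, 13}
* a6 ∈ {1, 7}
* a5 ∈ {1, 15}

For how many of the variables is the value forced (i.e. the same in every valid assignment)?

a1 and a6 between them cover only {1, 7} — a naked pair. Remove those values from a2, a4, a5, a8.
a2 must be 13 (only option left). So a3, a7 can't be 13.
a5 must be 15 (only option left).
That leaves a7 = 11. Eliminate 11 elsewhere: a3.
a8 must be 5 (only option left).
a3 has just one choice, so a3 = 3.
Determined: a2=13, a3=3, a5=15, a7=11, a8=5. The other variables each still have more than one consistent value. That makes 5.

5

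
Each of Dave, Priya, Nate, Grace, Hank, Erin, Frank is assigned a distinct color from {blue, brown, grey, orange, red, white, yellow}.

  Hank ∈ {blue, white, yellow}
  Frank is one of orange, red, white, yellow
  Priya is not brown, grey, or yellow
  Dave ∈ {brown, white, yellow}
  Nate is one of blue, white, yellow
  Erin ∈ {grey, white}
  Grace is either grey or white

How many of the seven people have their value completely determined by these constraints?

1

The 7 variables draw from only 7 values {blue, brown, grey, orange, red, white, yellow}, so each is used; only Dave can be brown, hence Dave = brown.
Grace and Erin share exactly the 2 values {grey, white}; by pigeonhole those values go to them, so strike grey, white from Priya, Nate, Hank, Frank.
The 2 variables Nate and Hank are confined to {blue, yellow}, which locks those values in; drop them from Priya, Frank.
Determined: Dave=brown. The other people each still have more than one consistent value. That makes 1.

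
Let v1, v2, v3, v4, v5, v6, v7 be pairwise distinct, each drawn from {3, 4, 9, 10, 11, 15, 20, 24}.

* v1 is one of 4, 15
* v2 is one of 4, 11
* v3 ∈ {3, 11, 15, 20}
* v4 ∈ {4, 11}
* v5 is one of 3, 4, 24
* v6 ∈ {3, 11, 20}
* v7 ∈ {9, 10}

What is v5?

The 2 variables v2 and v4 are confined to {4, 11}, which locks those values in; drop them from v1, v3, v5, v6.
v1 must be 15 (only option left). Eliminate 15 elsewhere: v3.
v3 and v6 between them cover only {3, 20} — a naked pair. Remove those values from v5.
So v5 = 24.

24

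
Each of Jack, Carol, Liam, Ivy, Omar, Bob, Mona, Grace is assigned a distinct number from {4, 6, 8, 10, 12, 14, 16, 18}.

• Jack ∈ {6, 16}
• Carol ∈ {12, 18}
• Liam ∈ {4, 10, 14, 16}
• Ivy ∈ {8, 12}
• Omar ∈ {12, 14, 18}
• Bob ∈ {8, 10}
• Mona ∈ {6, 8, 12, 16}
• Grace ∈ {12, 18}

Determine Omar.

14

The 8 variables together cover exactly {4, 6, 8, 10, 12, 14, 16, 18} — 8 values for 8 variables — and 4 appears only in Liam's list, so Liam = 4.
The 7 still-open variables draw from only 7 values {6, 8, 10, 12, 14, 16, 18}, so each is used; only Bob can be 10, hence Bob = 10.
Among the 6 still-open variables, 14 fits only Omar (and all 6 values in {6, 8, 12, 14, 16, 18} must be used), so Omar = 14.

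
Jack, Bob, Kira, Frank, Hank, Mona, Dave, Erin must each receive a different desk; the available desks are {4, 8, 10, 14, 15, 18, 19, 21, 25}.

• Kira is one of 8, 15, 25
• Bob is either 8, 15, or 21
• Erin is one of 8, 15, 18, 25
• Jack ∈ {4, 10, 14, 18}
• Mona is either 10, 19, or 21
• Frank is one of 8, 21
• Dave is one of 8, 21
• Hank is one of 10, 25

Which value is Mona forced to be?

19

Frank and Dave share exactly the 2 values {8, 21}; by pigeonhole those values go to them, so strike 8, 21 from Bob, Kira, Mona, Erin.
Bob must be 15 (only option left). Strike 15 from Kira, Erin.
That leaves Kira = 25. Eliminate 25 elsewhere: Hank, Erin.
Hank has just one choice, so Hank = 10. Strike 10 from Jack, Mona.
So Mona = 19.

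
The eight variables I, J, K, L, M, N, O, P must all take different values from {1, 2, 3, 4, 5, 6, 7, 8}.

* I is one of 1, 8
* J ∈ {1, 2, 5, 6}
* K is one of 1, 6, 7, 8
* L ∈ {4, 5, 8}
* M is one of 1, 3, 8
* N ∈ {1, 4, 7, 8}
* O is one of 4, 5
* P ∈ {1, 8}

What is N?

7

Among the 8 variables, 2 fits only J (and all 8 values in {1, 2, 3, 4, 5, 6, 7, 8} must be used), so J = 2.
The 7 still-open variables together cover exactly {1, 3, 4, 5, 6, 7, 8} — 7 values for 7 variables — and 3 appears only in M's list, so M = 3.
Among the 6 still-open variables, 6 fits only K (and all 6 values in {1, 4, 5, 6, 7, 8} must be used), so K = 6.
Among the 5 still-open variables, 7 fits only N (and all 5 values in {1, 4, 5, 7, 8} must be used), so N = 7.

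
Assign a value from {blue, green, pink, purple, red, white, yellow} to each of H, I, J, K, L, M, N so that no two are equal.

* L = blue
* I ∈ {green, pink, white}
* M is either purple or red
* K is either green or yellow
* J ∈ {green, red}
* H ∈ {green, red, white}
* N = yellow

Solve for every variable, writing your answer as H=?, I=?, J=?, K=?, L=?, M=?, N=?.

L has just one choice, so L = blue.
That leaves N = yellow. Strike yellow from K.
That leaves K = green. Remove green from H, I, J.
That leaves J = red. So H, M can't be red.
That leaves M = purple.
H has just one choice, so H = white. So I can't be white.
That leaves I = pink.

H=white, I=pink, J=red, K=green, L=blue, M=purple, N=yellow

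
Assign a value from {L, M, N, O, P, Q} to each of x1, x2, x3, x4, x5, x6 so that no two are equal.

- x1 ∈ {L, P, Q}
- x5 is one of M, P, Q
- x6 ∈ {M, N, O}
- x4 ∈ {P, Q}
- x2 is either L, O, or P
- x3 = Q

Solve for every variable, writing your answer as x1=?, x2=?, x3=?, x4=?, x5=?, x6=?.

x1=L, x2=O, x3=Q, x4=P, x5=M, x6=N

x3's domain is down to {Q}, so x3 = Q. Remove Q from x1, x4, x5.
x4 has just one choice, so x4 = P. Strike P from x1, x2, x5.
x5 must be M (only option left). Remove M from x6.
That leaves x1 = L. Strike L from x2.
x2's domain is down to {O}, so x2 = O. Remove O from x6.
That leaves x6 = N.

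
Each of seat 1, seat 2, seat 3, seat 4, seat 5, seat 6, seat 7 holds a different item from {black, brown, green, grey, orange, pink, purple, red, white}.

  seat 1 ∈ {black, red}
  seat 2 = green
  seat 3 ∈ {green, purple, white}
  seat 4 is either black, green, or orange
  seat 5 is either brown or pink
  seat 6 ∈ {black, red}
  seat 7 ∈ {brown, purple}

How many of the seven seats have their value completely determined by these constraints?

2

seat 2 must be green (only option left). Remove green from seat 3, seat 4.
seat 1 and seat 6 share exactly the 2 values {black, red}; by pigeonhole those values go to them, so strike black, red from seat 4.
seat 4 must be orange (only option left).
Determined: seat 2=green, seat 4=orange. The other seats each still have more than one consistent value. That makes 2.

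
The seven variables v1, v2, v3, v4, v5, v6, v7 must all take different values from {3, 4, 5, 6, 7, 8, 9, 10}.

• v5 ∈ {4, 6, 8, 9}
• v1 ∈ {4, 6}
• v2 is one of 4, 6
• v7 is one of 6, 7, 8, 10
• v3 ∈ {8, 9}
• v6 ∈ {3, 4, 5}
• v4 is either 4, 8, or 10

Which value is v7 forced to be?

The 2 variables v1 and v2 are confined to {4, 6}, which locks those values in; drop them from v4, v5, v6, v7.
v3 and v5 share exactly the 2 values {8, 9}; by pigeonhole those values go to them, so strike 8, 9 from v4, v7.
v4's domain is down to {10}, so v4 = 10. Remove 10 from v7.
So v7 = 7.

7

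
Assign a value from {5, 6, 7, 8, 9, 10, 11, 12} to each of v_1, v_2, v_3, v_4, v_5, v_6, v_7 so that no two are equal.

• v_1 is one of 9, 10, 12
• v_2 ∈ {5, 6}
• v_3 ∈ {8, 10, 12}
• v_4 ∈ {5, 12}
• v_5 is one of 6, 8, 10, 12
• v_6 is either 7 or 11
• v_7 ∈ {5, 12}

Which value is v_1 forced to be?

9

v_4 and v_7 share exactly the 2 values {5, 12}; by pigeonhole those values go to them, so strike 5, 12 from v_1, v_2, v_3, v_5.
v_2's domain is down to {6}, so v_2 = 6. Strike 6 from v_5.
v_3 and v_5 share exactly the 2 values {8, 10}; by pigeonhole those values go to them, so strike 8, 10 from v_1.
So v_1 = 9.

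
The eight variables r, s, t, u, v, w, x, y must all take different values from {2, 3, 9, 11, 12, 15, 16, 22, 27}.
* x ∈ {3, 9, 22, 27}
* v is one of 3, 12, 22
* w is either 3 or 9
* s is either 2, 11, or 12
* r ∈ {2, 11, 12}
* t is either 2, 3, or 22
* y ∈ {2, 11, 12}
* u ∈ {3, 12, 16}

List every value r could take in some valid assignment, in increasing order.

The 8 variables draw from only 8 values {2, 3, 9, 11, 12, 16, 22, 27}, so each is used; only u can be 16, hence u = 16.
Among the 7 still-open variables, 27 fits only x (and all 7 values in {2, 3, 9, 11, 12, 22, 27} must be used), so x = 27.
The 6 still-open variables together cover exactly {2, 3, 9, 11, 12, 22} — 6 values for 6 variables — and 9 appears only in w's list, so w = 9.
r, s, y share exactly the 3 values {2, 11, 12}; by pigeonhole those values go to them, so strike 2, 11, 12 from t, v.
No further eliminations apply; r can still be any of 2, 11, 12.

2, 11, 12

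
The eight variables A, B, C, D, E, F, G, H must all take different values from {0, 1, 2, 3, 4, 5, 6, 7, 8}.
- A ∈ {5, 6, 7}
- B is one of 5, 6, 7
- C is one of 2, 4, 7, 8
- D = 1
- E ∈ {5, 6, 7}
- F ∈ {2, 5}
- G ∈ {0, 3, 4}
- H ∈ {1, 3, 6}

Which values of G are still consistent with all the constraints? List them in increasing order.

D must be 1 (only option left). Eliminate 1 elsewhere: H.
A, B, E share exactly the 3 values {5, 6, 7}; by pigeonhole those values go to them, so strike 5, 6, 7 from C, F, H.
F must be 2 (only option left). Eliminate 2 elsewhere: C.
H must be 3 (only option left). So G can't be 3.
No further eliminations apply; G can still be any of 0, 4.

0, 4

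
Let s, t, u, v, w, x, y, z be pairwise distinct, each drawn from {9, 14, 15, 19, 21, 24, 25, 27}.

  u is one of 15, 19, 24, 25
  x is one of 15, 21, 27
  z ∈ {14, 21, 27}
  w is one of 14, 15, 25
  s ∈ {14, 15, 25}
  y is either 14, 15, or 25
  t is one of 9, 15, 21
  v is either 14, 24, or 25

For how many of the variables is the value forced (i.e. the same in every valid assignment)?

Among the 8 variables, 9 fits only t (and all 8 values in {9, 14, 15, 19, 21, 24, 25, 27} must be used), so t = 9.
The 7 still-open variables together cover exactly {14, 15, 19, 21, 24, 25, 27} — 7 values for 7 variables — and 19 appears only in u's list, so u = 19.
Among the 6 still-open variables, 24 fits only v (and all 6 values in {14, 15, 21, 24, 25, 27} must be used), so v = 24.
s, w, y between them cover only {14, 15, 25} — a naked triple. Remove those values from x, z.
Determined: t=9, u=19, v=24. The other variables each still have more than one consistent value. That makes 3.

3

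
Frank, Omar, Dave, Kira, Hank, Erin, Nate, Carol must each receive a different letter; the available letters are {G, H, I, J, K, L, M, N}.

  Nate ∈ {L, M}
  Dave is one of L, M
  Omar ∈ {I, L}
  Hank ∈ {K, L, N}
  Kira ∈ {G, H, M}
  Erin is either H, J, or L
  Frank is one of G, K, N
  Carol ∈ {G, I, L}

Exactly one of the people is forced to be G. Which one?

Among the 8 variables, J fits only Erin (and all 8 values in {G, H, I, J, K, L, M, N} must be used), so Erin = J.
The 7 still-open variables together cover exactly {G, H, I, K, L, M, N} — 7 values for 7 variables — and H appears only in Kira's list, so Kira = H.
Dave and Nate between them cover only {L, M} — a naked pair. Remove those values from Omar, Hank, Carol.
Omar's domain is down to {I}, so Omar = I. Eliminate I elsewhere: Carol.
So G goes to Carol.

Carol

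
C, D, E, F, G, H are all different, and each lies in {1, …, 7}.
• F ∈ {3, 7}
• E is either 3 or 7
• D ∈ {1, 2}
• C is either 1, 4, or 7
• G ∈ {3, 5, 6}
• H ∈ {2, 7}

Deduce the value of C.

The 2 variables E and F are confined to {3, 7}, which locks those values in; drop them from C, G, H.
H's domain is down to {2}, so H = 2. Remove 2 from D.
D must be 1 (only option left). Eliminate 1 elsewhere: C.
So C = 4.

4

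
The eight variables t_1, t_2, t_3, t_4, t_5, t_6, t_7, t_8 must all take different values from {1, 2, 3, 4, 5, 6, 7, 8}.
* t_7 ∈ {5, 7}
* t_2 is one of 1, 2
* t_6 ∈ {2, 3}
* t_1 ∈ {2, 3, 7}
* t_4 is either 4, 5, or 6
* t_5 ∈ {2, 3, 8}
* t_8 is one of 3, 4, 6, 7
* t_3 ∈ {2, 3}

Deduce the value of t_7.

5

Among the 8 variables, 1 fits only t_2 (and all 8 values in {1, 2, 3, 4, 5, 6, 7, 8} must be used), so t_2 = 1.
The 7 still-open variables draw from only 7 values {2, 3, 4, 5, 6, 7, 8}, so each is used; only t_5 can be 8, hence t_5 = 8.
t_3 and t_6 between them cover only {2, 3} — a naked pair. Remove those values from t_1, t_8.
t_1 must be 7 (only option left). So t_7, t_8 can't be 7.
So t_7 = 5.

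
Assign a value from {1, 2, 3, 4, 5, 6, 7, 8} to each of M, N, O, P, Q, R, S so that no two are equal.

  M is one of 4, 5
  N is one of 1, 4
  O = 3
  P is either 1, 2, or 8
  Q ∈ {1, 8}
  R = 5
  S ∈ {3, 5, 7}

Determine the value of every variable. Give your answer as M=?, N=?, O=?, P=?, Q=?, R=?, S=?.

M=4, N=1, O=3, P=2, Q=8, R=5, S=7

O has just one choice, so O = 3. Eliminate 3 elsewhere: S.
R has just one choice, so R = 5. Strike 5 from M, S.
S's domain is down to {7}, so S = 7.
M's domain is down to {4}, so M = 4. Remove 4 from N.
N's domain is down to {1}, so N = 1. Remove 1 from P, Q.
Q's domain is down to {8}, so Q = 8. So P can't be 8.
P must be 2 (only option left).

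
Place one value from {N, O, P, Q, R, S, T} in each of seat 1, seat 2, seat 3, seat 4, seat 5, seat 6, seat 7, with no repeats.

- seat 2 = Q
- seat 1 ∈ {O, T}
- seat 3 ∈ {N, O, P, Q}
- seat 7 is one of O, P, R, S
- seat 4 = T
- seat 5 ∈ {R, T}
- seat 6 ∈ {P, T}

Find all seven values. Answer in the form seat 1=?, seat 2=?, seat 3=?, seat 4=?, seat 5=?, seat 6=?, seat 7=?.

seat 2's domain is down to {Q}, so seat 2 = Q. Eliminate Q elsewhere: seat 3.
seat 4 has just one choice, so seat 4 = T. Eliminate T elsewhere: seat 1, seat 5, seat 6.
seat 5 must be R (only option left). So seat 7 can't be R.
seat 6 must be P (only option left). Remove P from seat 3, seat 7.
seat 1 must be O (only option left). Eliminate O elsewhere: seat 3, seat 7.
seat 3 must be N (only option left).
seat 7 must be S (only option left).

seat 1=O, seat 2=Q, seat 3=N, seat 4=T, seat 5=R, seat 6=P, seat 7=S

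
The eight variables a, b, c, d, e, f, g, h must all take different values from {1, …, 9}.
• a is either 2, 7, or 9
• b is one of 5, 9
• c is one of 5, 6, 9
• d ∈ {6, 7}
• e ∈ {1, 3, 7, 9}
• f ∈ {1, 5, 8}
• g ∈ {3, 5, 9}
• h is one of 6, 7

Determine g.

3

The 8 variables together cover exactly {1, 2, 3, 5, 6, 7, 8, 9} — 8 values for 8 variables — and 2 appears only in a's list, so a = 2.
Among the 7 still-open variables, 8 fits only f (and all 7 values in {1, 3, 5, 6, 7, 8, 9} must be used), so f = 8.
The 6 still-open variables draw from only 6 values {1, 3, 5, 6, 7, 9}, so each is used; only e can be 1, hence e = 1.
The 5 still-open variables draw from only 5 values {3, 5, 6, 7, 9}, so each is used; only g can be 3, hence g = 3.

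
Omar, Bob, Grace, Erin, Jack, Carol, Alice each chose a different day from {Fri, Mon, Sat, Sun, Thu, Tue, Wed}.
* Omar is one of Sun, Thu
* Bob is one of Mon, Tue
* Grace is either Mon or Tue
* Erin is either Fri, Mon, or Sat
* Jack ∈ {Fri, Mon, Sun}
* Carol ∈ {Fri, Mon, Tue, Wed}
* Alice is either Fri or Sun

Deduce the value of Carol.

Among the 7 variables, Sat fits only Erin (and all 7 values in {Fri, Mon, Sat, Sun, Thu, Tue, Wed} must be used), so Erin = Sat.
Among the 6 still-open variables, Thu fits only Omar (and all 6 values in {Fri, Mon, Sun, Thu, Tue, Wed} must be used), so Omar = Thu.
Among the 5 still-open variables, Wed fits only Carol (and all 5 values in {Fri, Mon, Sun, Tue, Wed} must be used), so Carol = Wed.

Wed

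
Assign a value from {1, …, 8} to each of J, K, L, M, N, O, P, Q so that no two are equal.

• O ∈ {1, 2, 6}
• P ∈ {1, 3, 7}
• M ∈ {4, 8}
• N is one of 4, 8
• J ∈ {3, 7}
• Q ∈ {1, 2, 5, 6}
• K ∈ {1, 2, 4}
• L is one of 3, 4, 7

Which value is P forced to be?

The 8 variables together cover exactly {1, 2, 3, 4, 5, 6, 7, 8} — 8 values for 8 variables — and 5 appears only in Q's list, so Q = 5.
The 7 still-open variables together cover exactly {1, 2, 3, 4, 6, 7, 8} — 7 values for 7 variables — and 6 appears only in O's list, so O = 6.
The 6 still-open variables draw from only 6 values {1, 2, 3, 4, 7, 8}, so each is used; only K can be 2, hence K = 2.
Among the 5 still-open variables, 1 fits only P (and all 5 values in {1, 3, 4, 7, 8} must be used), so P = 1.

1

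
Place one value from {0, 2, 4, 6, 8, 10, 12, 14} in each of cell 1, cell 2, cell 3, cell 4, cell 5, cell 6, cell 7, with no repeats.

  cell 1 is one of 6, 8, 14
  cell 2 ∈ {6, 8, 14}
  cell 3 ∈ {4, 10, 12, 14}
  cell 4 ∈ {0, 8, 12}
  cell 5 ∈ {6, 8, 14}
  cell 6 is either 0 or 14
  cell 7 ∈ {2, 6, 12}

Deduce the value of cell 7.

The 3 variables cell 1, cell 2, cell 5 are confined to {6, 8, 14}, which locks those values in; drop them from cell 3, cell 4, cell 6, cell 7.
cell 6 must be 0 (only option left). Remove 0 from cell 4.
That leaves cell 4 = 12. So cell 3, cell 7 can't be 12.
So cell 7 = 2.

2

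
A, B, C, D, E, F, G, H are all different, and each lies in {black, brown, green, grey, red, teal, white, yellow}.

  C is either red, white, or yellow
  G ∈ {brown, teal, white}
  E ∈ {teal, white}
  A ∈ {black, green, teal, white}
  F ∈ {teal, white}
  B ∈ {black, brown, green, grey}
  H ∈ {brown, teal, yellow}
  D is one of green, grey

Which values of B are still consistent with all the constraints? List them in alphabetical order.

Among the 8 variables, red fits only C (and all 8 values in {black, brown, green, grey, red, teal, white, yellow} must be used), so C = red.
The 7 still-open variables draw from only 7 values {black, brown, green, grey, teal, white, yellow}, so each is used; only H can be yellow, hence H = yellow.
The 2 variables E and F are confined to {teal, white}, which locks those values in; drop them from A, G.
G has just one choice, so G = brown. So B can't be brown.
No further eliminations apply; B can still be any of black, green, grey.

black, green, grey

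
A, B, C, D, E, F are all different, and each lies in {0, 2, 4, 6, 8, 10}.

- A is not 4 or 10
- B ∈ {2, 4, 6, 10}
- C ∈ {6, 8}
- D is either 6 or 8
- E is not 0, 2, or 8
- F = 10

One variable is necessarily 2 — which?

B

F's domain is down to {10}, so F = 10. Remove 10 from B, E.
The 5 still-open variables draw from only 5 values {0, 2, 4, 6, 8}, so each is used; only A can be 0, hence A = 0.
The 4 still-open variables together cover exactly {2, 4, 6, 8} — 4 values for 4 variables — and 2 appears only in B's list, so B = 2.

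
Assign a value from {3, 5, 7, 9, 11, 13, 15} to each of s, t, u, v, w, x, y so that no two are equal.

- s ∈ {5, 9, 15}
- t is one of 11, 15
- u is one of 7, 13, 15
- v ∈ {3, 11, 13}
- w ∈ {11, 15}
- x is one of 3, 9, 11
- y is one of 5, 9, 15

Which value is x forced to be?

3

The 7 variables together cover exactly {3, 5, 7, 9, 11, 13, 15} — 7 values for 7 variables — and 7 appears only in u's list, so u = 7.
Among the 6 still-open variables, 13 fits only v (and all 6 values in {3, 5, 9, 11, 13, 15} must be used), so v = 13.
Among the 5 still-open variables, 3 fits only x (and all 5 values in {3, 5, 9, 11, 15} must be used), so x = 3.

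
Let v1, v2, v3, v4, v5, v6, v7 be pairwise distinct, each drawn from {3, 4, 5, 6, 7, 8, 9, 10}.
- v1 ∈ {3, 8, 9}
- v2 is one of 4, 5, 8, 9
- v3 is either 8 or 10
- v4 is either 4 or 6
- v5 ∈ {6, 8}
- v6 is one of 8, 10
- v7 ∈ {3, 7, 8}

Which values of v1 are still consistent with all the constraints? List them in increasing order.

3, 9

v3 and v6 share exactly the 2 values {8, 10}; by pigeonhole those values go to them, so strike 8, 10 from v1, v2, v5, v7.
v5's domain is down to {6}, so v5 = 6. Strike 6 from v4.
v4 has just one choice, so v4 = 4. Eliminate 4 elsewhere: v2.
No further eliminations apply; v1 can still be any of 3, 9.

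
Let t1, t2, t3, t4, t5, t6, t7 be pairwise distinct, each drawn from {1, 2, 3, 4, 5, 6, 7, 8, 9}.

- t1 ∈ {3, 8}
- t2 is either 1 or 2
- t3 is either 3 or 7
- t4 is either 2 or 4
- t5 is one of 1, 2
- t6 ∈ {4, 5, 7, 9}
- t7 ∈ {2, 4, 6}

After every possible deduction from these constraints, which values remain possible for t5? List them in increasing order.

1, 2

t2 and t5 between them cover only {1, 2} — a naked pair. Remove those values from t4, t7.
That leaves t4 = 4. Eliminate 4 elsewhere: t6, t7.
t7 has just one choice, so t7 = 6.
No further eliminations apply; t5 can still be any of 1, 2.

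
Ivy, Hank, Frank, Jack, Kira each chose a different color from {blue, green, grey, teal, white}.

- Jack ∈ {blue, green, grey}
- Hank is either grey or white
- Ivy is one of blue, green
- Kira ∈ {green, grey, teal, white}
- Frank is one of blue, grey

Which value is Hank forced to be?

Among the 5 variables, teal fits only Kira (and all 5 values in {blue, green, grey, teal, white} must be used), so Kira = teal.
Among the 4 still-open variables, white fits only Hank (and all 4 values in {blue, green, grey, white} must be used), so Hank = white.

white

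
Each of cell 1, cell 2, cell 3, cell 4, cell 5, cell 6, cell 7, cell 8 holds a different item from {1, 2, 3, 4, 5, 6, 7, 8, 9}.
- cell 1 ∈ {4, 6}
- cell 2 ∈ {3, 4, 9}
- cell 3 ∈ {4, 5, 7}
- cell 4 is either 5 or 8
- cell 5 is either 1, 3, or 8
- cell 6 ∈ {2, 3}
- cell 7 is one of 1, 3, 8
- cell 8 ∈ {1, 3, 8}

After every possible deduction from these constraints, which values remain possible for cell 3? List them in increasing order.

The 3 variables cell 5, cell 7, cell 8 are confined to {1, 3, 8}, which locks those values in; drop them from cell 2, cell 4, cell 6.
cell 4 has just one choice, so cell 4 = 5. Strike 5 from cell 3.
cell 6 has just one choice, so cell 6 = 2.
No further eliminations apply; cell 3 can still be any of 4, 7.

4, 7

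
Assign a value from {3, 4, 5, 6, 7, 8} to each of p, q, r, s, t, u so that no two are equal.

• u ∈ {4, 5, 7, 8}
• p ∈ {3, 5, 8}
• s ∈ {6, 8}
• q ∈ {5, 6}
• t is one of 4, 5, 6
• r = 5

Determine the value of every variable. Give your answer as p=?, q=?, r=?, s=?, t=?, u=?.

p=3, q=6, r=5, s=8, t=4, u=7

r's domain is down to {5}, so r = 5. So p, q, t, u can't be 5.
That leaves q = 6. So s, t can't be 6.
That leaves s = 8. Strike 8 from p, u.
t must be 4 (only option left). Strike 4 from u.
That leaves u = 7.
p must be 3 (only option left).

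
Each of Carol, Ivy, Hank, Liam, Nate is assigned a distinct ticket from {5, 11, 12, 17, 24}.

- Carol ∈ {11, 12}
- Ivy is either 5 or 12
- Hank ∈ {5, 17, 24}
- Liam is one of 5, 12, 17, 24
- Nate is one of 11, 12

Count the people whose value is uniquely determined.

1

Carol and Nate between them cover only {11, 12} — a naked pair. Remove those values from Ivy, Liam.
Ivy has just one choice, so Ivy = 5. Remove 5 from Hank, Liam.
Determined: Ivy=5. The other people each still have more than one consistent value. That makes 1.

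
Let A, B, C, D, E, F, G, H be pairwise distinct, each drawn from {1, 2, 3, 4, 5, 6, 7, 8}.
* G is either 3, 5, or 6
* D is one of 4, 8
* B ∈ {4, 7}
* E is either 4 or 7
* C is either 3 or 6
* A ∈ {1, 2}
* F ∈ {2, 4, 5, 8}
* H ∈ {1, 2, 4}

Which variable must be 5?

B and E between them cover only {4, 7} — a naked pair. Remove those values from D, F, H.
D has just one choice, so D = 8. Remove 8 from F.
A and H share exactly the 2 values {1, 2}; by pigeonhole those values go to them, so strike 1, 2 from F.
So 5 goes to F.

F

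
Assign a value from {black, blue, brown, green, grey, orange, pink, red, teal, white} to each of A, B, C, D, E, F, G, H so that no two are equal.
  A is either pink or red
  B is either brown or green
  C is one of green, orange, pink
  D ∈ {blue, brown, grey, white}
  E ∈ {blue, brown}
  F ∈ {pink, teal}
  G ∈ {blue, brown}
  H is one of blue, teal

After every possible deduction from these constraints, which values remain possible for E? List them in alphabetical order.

E and G share exactly the 2 values {blue, brown}; by pigeonhole those values go to them, so strike blue, brown from B, D, H.
B must be green (only option left). Strike green from C.
That leaves H = teal. Eliminate teal elsewhere: F.
F has just one choice, so F = pink. So A, C can't be pink.
A must be red (only option left).
That leaves C = orange.
No further eliminations apply; E can still be any of blue, brown.

blue, brown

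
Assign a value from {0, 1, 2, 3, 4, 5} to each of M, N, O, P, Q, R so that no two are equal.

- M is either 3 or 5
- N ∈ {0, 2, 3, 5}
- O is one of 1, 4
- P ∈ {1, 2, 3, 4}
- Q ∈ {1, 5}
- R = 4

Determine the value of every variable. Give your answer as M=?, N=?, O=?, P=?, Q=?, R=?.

M=3, N=0, O=1, P=2, Q=5, R=4

R must be 4 (only option left). Eliminate 4 elsewhere: O, P.
O has just one choice, so O = 1. So P, Q can't be 1.
Q has just one choice, so Q = 5. Remove 5 from M, N.
That leaves M = 3. Eliminate 3 elsewhere: N, P.
P's domain is down to {2}, so P = 2. Eliminate 2 elsewhere: N.
That leaves N = 0.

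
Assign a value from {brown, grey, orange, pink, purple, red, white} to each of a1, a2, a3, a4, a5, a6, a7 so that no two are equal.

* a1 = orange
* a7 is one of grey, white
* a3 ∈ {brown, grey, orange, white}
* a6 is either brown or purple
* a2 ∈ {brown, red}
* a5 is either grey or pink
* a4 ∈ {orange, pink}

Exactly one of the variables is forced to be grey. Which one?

a1 has just one choice, so a1 = orange. Eliminate orange elsewhere: a3, a4.
a4 has just one choice, so a4 = pink. So a5 can't be pink.
So grey goes to a5.

a5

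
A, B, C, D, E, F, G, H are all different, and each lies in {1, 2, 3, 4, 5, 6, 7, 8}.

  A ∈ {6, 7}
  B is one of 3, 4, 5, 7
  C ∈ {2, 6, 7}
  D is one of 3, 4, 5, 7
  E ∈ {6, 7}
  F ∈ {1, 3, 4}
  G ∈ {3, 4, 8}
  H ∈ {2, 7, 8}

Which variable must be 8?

Among the 8 variables, 1 fits only F (and all 8 values in {1, 2, 3, 4, 5, 6, 7, 8} must be used), so F = 1.
A and E share exactly the 2 values {6, 7}; by pigeonhole those values go to them, so strike 6, 7 from B, C, D, H.
C must be 2 (only option left). Remove 2 from H.
So 8 goes to H.

H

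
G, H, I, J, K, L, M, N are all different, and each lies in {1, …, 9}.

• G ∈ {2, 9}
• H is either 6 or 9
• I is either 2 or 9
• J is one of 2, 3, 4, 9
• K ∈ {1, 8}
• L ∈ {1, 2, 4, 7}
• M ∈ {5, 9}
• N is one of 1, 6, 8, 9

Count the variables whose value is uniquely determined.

G and I share exactly the 2 values {2, 9}; by pigeonhole those values go to them, so strike 2, 9 from H, J, L, M, N.
H's domain is down to {6}, so H = 6. Eliminate 6 elsewhere: N.
M has just one choice, so M = 5.
K and N between them cover only {1, 8} — a naked pair. Remove those values from L.
Determined: H=6, M=5. The other variables each still have more than one consistent value. That makes 2.

2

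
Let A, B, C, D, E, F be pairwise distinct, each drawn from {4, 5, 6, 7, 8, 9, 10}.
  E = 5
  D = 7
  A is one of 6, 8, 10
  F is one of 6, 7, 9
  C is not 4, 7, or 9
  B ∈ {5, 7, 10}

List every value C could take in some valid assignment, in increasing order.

D must be 7 (only option left). So B, F can't be 7.
E has just one choice, so E = 5. Strike 5 from B, C.
B has just one choice, so B = 10. Strike 10 from A, C.
Among the 3 still-open variables, 9 fits only F (and all 3 values in {6, 8, 9} must be used), so F = 9.
No further eliminations apply; C can still be any of 6, 8.

6, 8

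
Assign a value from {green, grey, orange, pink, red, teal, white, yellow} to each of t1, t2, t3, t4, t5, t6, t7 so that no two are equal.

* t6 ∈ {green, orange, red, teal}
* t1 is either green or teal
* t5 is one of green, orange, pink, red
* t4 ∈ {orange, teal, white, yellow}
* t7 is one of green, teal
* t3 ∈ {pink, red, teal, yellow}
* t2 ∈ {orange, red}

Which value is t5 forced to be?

pink

The 7 variables together cover exactly {green, orange, pink, red, teal, white, yellow} — 7 values for 7 variables — and white appears only in t4's list, so t4 = white.
The 6 still-open variables together cover exactly {green, orange, pink, red, teal, yellow} — 6 values for 6 variables — and yellow appears only in t3's list, so t3 = yellow.
The 5 still-open variables draw from only 5 values {green, orange, pink, red, teal}, so each is used; only t5 can be pink, hence t5 = pink.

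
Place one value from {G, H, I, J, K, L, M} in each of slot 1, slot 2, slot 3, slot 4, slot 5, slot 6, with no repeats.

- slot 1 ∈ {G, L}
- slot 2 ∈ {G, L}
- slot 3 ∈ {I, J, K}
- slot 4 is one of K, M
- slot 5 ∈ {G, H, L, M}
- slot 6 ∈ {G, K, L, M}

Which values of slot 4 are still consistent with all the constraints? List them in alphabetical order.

The 2 variables slot 1 and slot 2 are confined to {G, L}, which locks those values in; drop them from slot 5, slot 6.
slot 4 and slot 6 between them cover only {K, M} — a naked pair. Remove those values from slot 3, slot 5.
That leaves slot 5 = H.
No further eliminations apply; slot 4 can still be any of K, M.

K, M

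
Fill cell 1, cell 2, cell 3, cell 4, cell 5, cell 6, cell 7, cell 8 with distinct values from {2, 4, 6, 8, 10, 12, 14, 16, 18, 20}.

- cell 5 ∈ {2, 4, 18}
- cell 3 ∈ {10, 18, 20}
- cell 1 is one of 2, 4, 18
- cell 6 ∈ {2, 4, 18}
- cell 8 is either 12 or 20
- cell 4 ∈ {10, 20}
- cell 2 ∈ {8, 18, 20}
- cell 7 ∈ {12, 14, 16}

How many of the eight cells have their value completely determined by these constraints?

2

cell 1, cell 5, cell 6 between them cover only {2, 4, 18} — a naked triple. Remove those values from cell 2, cell 3.
The 2 variables cell 3 and cell 4 are confined to {10, 20}, which locks those values in; drop them from cell 2, cell 8.
cell 2 must be 8 (only option left).
That leaves cell 8 = 12. So cell 7 can't be 12.
Determined: cell 2=8, cell 8=12. The other cells each still have more than one consistent value. That makes 2.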